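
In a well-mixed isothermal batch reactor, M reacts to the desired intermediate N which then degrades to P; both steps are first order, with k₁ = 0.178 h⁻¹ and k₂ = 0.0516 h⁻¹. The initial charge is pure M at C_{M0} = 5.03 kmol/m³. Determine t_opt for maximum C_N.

9.80 h

For first-order series the maximum of C_N occurs at t_opt = ln(k₂/k₁)/(k₂−k₁).
= ln(0.0516/0.178)/(0.0516−0.178) = ln(0.2899)/-0.1264 = -1.238/-0.1264 = 9.80 h.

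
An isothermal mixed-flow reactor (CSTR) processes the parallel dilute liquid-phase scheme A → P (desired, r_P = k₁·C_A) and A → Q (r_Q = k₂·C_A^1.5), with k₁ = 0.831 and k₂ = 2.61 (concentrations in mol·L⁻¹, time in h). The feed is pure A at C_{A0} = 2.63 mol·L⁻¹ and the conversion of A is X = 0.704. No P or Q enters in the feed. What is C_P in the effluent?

Exit C_A = C_{A0}(1−X) = 2.63×0.296 = 0.7785 mol·L⁻¹.
Rates in a CSTR are evaluated at the outlet concentration: r_P = 0.831×0.7785 = 0.6469, r_Q = 2.61×0.7785^1.5 = 1.793.
Fraction of consumed A going to P: r_P/(r_P+r_Q) = 0.2652.
C_P = 0.2652·C_{A0}·X = 0.2652×2.63×0.704 = 0.491 mol·L⁻¹.

0.491 mol·L⁻¹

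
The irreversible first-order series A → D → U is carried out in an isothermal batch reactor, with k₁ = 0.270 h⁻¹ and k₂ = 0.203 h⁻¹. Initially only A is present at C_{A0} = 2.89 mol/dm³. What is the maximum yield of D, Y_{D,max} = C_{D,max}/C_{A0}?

Evaluating C_D at t_opt = ln(k₂/k₁)/(k₂−k₁) gives C_{D,max}/C_{A0} = (k₁/k₂)^[k₂/(k₂−k₁)].
= (0.270/0.203)^(0.203/(0.203−0.270)) = (1.330)^(-3.030) = 0.4214.

0.421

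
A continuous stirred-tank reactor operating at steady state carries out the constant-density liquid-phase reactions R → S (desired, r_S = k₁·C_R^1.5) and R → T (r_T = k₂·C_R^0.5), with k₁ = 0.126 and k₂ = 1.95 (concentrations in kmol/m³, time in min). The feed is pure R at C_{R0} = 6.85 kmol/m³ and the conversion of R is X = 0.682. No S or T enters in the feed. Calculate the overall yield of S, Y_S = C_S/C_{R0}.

0.0841

Exit C_R = C_{R0}(1−X) = 6.85×0.318 = 2.178 kmol/m³.
A CSTR operates uniformly at the exit composition, giving r_S = 0.4051 and r_T = 2.878 (each k·C_R^n at C_R = 2.178).
Fraction of consumed R going to S: r_S/(r_S+r_T) = 0.1234.
C_S = 0.1234·C_{R0}·X = 0.1234×6.85×0.682 = 0.576 kmol/m³; Y_S = C_S/C_{R0} = 0.0841.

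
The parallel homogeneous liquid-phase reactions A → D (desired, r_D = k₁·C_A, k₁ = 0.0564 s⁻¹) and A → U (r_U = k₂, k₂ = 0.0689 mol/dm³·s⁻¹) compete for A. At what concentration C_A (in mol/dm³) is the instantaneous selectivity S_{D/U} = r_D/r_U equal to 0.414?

S_{D/U} = (k₁/k₂)·C_A ⇒ C_A = S·k₂/k₁.
= 0.414×0.0689/0.0564 = 0.506 mol/dm³.

0.506 mol/dm³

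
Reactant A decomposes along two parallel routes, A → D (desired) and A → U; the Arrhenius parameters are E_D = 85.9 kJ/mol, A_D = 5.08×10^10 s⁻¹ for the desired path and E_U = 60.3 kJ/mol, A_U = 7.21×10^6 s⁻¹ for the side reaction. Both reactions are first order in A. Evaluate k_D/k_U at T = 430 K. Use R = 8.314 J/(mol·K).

Since both paths have the same order in A, the concentration cancels and S_{D/U} = k_D/k_U = (A_D/A_U)·exp[(E_U−E_D)/(RT)].
(E_U−E_D)/(RT) = (60.3−85.9)×10³/(8.314×430) = -25600/3575 = -7.161.
k_D/k_U = (5.08×10^10/7.21×10^6)·exp(-7.161) = 7046 × 7.764×10^-4 = 5.47.
Since E_D > E_U, raising the temperature improves selectivity toward D.

5.47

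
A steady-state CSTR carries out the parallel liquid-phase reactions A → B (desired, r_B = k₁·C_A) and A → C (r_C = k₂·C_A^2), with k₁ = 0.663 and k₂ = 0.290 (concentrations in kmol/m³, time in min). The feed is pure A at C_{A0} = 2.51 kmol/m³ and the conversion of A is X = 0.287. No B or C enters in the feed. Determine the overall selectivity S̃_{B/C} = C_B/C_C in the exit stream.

1.28

Exit C_A = C_{A0}(1−X) = 2.51×0.713 = 1.790 kmol/m³.
Rates in a CSTR are evaluated at the outlet concentration: r_B = 0.663×1.790 = 1.187, r_C = 0.290×1.790^2 = 0.9288.
Overall selectivity = C_B/C_C = r_Bτ/(r_Cτ) = r_B/r_C = 1.28.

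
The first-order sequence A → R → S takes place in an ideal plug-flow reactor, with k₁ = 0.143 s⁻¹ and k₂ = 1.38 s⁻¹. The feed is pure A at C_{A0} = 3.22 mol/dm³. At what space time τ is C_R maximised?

The intermediate peaks when r₁ = r₂, i.e. k₁e^(−k₁τ) = k₂e^(−k₂τ), giving τ_opt = ln(k₂/k₁)/(k₂−k₁).
= ln(1.38/0.143)/(1.38−0.143) = ln(9.650)/1.237 = 2.267/1.237 = 1.83 s.

1.83 s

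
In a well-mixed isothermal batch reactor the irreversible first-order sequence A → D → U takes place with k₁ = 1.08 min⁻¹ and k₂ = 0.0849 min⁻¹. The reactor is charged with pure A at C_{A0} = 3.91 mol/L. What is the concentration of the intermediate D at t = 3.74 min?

3.01 mol/L

Solving the coupled first-order balances gives C_D(t) = [k₁/(k₂−k₁)]·C_{A0}·(e^(−k₁t) − e^(−k₂t)).
e^(−k₁t) = e^(−1.08×3.74) = e^(−4.039) = 0.01761; e^(−k₂t) = e^(−0.3175) = 0.7279.
C_D = 1.08×3.91/(0.0849−1.08) × (0.01761−0.7279) = (-4.244)×(-0.7103) = 3.014 mol/L.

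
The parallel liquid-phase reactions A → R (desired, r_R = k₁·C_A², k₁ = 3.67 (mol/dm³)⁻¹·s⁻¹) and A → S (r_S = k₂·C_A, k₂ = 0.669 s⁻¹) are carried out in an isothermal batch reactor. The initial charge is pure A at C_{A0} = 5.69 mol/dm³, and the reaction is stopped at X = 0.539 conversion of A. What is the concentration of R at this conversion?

C_A = C_{A0}(1−X) = 2.623 mol/dm³.
Along a PFR/batch, dC_S/dC_A = −r_S/(r_R+r_S) = −k₂/(k₂+k₁·C_A).
Integrating from C_{A0} to C_A: C_S = (0.669/3.67)·ln[(0.669+3.67·5.69)/(0.669+3.67·2.62)] = 0.1823·ln(21.55/10.30) = 0.1347 mol/dm³.
Then C_R = (C_{A0}−C_A) − C_S = 3.067 − 0.1347 = 2.932 mol/dm³.

2.93 mol/dm³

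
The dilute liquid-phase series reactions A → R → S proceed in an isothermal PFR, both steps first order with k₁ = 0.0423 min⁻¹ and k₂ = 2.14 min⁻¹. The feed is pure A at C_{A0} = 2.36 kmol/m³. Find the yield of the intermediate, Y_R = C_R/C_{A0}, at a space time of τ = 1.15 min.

0.0175

Solving the coupled first-order balances gives C_R(τ) = [k₁/(k₂−k₁)]·C_{A0}·(e^(−k₁τ) − e^(−k₂τ)).
e^(−k₁τ) = e^(−0.0423×1.15) = e^(−0.04864) = 0.9525; e^(−k₂τ) = e^(−2.461) = 0.08535.
C_R = 0.0423×2.36/(2.14−0.0423) × (0.9525−0.08535) = 0.04759×0.8672 = 0.04127 kmol/m³.
Y_R = C_R/C_{A0} = 0.04127/2.36 = 0.0175.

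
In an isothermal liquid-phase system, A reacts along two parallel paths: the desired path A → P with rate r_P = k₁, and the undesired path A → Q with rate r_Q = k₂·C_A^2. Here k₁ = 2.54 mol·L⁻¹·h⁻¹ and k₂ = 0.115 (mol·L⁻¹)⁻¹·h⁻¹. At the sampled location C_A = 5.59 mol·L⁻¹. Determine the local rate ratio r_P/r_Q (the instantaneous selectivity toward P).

S_{P/Q} = r_P/r_Q = (k₁)/(k₂·C_A^2) = (k₁/k₂)·C_A^-2.
= (2.54) / (0.115×5.590^2) = 2.540/3.594 = 0.707.
The undesired path is higher order in A, so low C_A (CSTR or dilute feed) favours P.

0.707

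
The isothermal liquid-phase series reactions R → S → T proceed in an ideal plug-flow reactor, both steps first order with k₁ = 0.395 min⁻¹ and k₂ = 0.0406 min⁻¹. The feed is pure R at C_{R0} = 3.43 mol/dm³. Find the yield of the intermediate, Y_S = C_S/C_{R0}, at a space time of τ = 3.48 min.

0.686

Solving the coupled first-order balances gives C_S(τ) = [k₁/(k₂−k₁)]·C_{R0}·(e^(−k₁τ) − e^(−k₂τ)).
e^(−k₁τ) = e^(−0.395×3.48) = e^(−1.375) = 0.2529; e^(−k₂τ) = e^(−0.1413) = 0.8682.
C_S = 0.395×3.43/(0.0406−0.395) × (0.2529−0.8682) = (-3.823)×(-0.6153) = 2.352 mol/dm³.
Y_S = C_S/C_{R0} = 2.352/3.43 = 0.686.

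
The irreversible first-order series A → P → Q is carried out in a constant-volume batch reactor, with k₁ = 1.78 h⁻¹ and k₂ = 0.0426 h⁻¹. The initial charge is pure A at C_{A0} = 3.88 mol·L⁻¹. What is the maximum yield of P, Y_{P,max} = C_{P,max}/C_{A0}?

0.913

At the optimum, C_{P,max}/C_{A0} = (k₁/k₂)^[k₂/(k₂−k₁)].
= (1.78/0.0426)^(0.0426/(0.0426−1.78)) = (41.78)^(-0.02452) = 0.9125.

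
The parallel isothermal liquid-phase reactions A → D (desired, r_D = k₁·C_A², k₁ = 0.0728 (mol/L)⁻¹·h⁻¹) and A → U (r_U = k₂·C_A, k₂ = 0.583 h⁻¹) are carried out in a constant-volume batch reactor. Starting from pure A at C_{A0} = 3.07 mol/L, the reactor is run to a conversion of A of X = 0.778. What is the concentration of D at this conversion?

0.444 mol/L

C_A = C_{A0}(1−X) = 0.6815 mol/L.
Along a PFR/batch, dC_U/dC_A = −r_U/(r_D+r_U) = −k₂/(k₂+k₁·C_A).
Integrating from C_{A0} to C_A: C_U = (0.583/0.0728)·ln[(0.583+0.0728·3.07)/(0.583+0.0728·0.682)] = 8.008·ln(0.8065/0.6326) = 1.945 mol/L.
Then C_D = (C_{A0}−C_A) − C_U = 2.388 − 1.945 = 0.4438 mol/L.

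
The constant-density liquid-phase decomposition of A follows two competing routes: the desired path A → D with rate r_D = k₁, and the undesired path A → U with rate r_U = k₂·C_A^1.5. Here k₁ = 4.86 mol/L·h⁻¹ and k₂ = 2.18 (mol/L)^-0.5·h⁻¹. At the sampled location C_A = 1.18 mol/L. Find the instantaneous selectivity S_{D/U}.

1.74

S_{D/U} = r_D/r_U = (k₁)/(k₂·C_A^1.5) = (k₁/k₂)·C_A^-1.5.
= (4.86) / (2.18×1.180^1.5) = 4.860/2.794 = 1.74.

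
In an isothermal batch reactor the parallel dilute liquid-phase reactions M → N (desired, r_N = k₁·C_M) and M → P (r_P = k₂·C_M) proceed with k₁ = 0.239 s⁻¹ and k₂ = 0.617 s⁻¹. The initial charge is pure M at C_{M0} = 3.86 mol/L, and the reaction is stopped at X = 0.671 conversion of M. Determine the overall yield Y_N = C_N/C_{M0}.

C_M = C_{M0}(1−X) = 1.270 mol/L.
Both paths are first order in M, so the instantaneous fraction to N is constant: dC_N/d(−C_M) = k₁/(k₁+k₂) = 0.2792.
C_N = 0.2792·(C_{M0}−C_M) = 0.2792×2.590 = 0.723 mol/L.
Y_N = C_N/C_{M0} = 0.7232/3.86 = 0.187.

0.187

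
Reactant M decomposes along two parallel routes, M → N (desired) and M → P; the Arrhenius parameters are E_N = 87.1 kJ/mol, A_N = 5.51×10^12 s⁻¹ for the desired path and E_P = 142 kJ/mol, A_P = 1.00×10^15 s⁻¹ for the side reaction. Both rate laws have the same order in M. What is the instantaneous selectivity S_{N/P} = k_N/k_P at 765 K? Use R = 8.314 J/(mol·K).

30.9

Since both paths have the same order in M, the concentration cancels and S_{N/P} = k_N/k_P = (A_N/A_P)·exp[(E_P−E_N)/(RT)].
(E_P−E_N)/(RT) = (142−87.1)×10³/(8.314×765) = 54900/6360 = 8.632.
k_N/k_P = (5.51×10^12/1.00×10^15)·exp(8.632) = 0.005510 × 5607 = 30.9.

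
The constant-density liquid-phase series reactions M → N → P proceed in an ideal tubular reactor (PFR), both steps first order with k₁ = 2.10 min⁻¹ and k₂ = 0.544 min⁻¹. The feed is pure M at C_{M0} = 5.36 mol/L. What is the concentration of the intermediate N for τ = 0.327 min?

The intermediate concentration in a first-order A→B→C sequence is C_N = k₁C_{M0}(e^(−k₁τ) − e^(−k₂τ))/(k₂−k₁).
e^(−k₁τ) = e^(−2.10×0.327) = e^(−0.6867) = 0.5032; e^(−k₂τ) = e^(−0.1779) = 0.8370.
C_N = 2.10×5.36/(0.544−2.10) × (0.5032−0.8370) = (-7.234)×(-0.3338) = 2.415 mol/L.

2.41 mol/L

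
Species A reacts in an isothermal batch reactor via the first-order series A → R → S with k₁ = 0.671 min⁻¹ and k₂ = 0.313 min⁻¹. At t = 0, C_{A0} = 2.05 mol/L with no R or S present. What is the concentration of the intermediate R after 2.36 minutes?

1.05 mol/L

Solving the coupled first-order balances gives C_R(t) = [k₁/(k₂−k₁)]·C_{A0}·(e^(−k₁t) − e^(−k₂t)).
e^(−k₁t) = e^(−0.671×2.36) = e^(−1.584) = 0.2052; e^(−k₂t) = e^(−0.7387) = 0.4777.
C_R = 0.671×2.05/(0.313−0.671) × (0.2052−0.4777) = (-3.842)×(-0.2725) = 1.047 mol/L.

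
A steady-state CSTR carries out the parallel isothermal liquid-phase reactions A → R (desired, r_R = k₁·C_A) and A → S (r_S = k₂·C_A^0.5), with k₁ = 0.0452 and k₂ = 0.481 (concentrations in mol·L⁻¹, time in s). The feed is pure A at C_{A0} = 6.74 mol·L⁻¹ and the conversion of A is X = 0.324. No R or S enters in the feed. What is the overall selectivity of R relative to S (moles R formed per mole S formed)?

0.201

Exit C_A = C_{A0}(1−X) = 6.74×0.676 = 4.556 mol·L⁻¹.
Rates in a CSTR are evaluated at the outlet concentration: r_R = 0.0452×4.556 = 0.2059, r_S = 0.481×4.556^0.5 = 1.027.
Overall selectivity = C_R/C_S = r_Rτ/(r_Sτ) = r_R/r_S = 0.201.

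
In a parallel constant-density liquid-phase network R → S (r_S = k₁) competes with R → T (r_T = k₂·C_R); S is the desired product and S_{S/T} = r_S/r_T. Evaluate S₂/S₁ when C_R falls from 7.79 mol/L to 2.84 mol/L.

2.74

S_{S/T} = (k₁/k₂)·C_R⁻¹, so S₂/S₁ = (C_{R,2}/C_{R,1})⁻¹.
= 7.79/2.84 = 2.74.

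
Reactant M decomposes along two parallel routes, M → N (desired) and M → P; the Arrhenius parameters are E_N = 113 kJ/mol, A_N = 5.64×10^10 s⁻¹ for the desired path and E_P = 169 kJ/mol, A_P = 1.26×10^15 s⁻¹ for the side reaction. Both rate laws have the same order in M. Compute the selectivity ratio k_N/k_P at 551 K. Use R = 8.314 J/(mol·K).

Since both paths have the same order in M, the concentration cancels and S_{N/P} = k_N/k_P = (A_N/A_P)·exp[(E_P−E_N)/(RT)].
(E_P−E_N)/(RT) = (169−113)×10³/(8.314×551) = 56000/4581 = 12.22.
k_N/k_P = (5.64×10^10/1.26×10^15)·exp(12.22) = 4.476×10^-5 × 2.037×10^5 = 9.12.
Since E_N < E_P, lowering the temperature improves selectivity toward N.

9.12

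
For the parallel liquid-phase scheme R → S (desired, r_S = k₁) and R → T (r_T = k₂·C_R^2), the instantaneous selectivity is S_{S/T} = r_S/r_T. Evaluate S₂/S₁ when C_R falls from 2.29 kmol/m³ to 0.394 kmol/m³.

S_{S/T} = (k₁/k₂)·C_R^-2, so S₂/S₁ = (C_{R,2}/C_{R,1})^-2.
= (0.394/2.29)^(-2) = (0.1721)^(-2) = 33.8.

33.8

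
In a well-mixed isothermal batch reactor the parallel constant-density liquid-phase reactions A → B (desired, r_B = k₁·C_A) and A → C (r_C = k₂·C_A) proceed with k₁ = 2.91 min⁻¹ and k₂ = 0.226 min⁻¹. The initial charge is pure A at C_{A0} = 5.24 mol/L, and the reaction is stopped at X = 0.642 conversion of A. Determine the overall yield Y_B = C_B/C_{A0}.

0.596

C_A = C_{A0}(1−X) = 1.876 mol/L.
Both paths are first order in A, so the instantaneous fraction to B is constant: dC_B/d(−C_A) = k₁/(k₁+k₂) = 0.9279.
C_B = 0.9279·(C_{A0}−C_A) = 0.9279×3.364 = 3.12 mol/L.
Y_B = C_B/C_{A0} = 3.122/5.24 = 0.596.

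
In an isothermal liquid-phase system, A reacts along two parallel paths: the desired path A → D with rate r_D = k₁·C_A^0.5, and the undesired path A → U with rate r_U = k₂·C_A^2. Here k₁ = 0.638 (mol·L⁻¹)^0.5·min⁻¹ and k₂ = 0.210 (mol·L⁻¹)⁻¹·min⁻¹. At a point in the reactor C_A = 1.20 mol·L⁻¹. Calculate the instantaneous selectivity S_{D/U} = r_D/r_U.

S_{D/U} = r_D/r_U = (k₁·C_A^0.5)/(k₂·C_A^2) = (k₁/k₂)·C_A^-1.5.
= (0.638×1.200^0.5) / (0.210×1.200^2) = 0.6989/0.3024 = 2.31.

2.31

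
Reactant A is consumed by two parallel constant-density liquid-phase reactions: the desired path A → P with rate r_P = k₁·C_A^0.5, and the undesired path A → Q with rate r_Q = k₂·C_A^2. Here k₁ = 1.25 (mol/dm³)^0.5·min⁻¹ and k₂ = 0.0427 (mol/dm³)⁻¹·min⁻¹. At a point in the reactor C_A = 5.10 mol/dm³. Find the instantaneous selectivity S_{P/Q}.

2.54

S_{P/Q} = r_P/r_Q = (k₁·C_A^0.5)/(k₂·C_A^2) = (k₁/k₂)·C_A^-1.5.
= (1.25×5.100^0.5) / (0.0427×5.100^2) = 2.823/1.111 = 2.54.
The undesired path is higher order in A, so low C_A (CSTR or dilute feed) favours P.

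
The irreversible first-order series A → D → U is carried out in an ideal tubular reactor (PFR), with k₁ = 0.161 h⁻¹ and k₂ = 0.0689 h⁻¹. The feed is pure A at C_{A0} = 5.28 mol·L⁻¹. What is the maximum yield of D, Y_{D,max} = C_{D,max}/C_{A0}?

At the optimum, C_{D,max}/C_{A0} = (k₁/k₂)^[k₂/(k₂−k₁)].
= (0.161/0.0689)^(0.0689/(0.0689−0.161)) = (2.337)^(-0.7481) = 0.5300.

0.530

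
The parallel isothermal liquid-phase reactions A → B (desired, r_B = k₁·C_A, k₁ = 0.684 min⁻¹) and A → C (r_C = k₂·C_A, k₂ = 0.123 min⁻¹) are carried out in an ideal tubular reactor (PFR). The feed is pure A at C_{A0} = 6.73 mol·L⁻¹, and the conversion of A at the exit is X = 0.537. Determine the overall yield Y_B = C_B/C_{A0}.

0.455

C_A = C_{A0}(1−X) = 3.116 mol·L⁻¹.
Both paths are first order in A, so the instantaneous fraction to B is constant: dC_B/d(−C_A) = k₁/(k₁+k₂) = 0.8476.
C_B = 0.8476·(C_{A0}−C_A) = 0.8476×3.614 = 3.06 mol·L⁻¹.
Y_B = C_B/C_{A0} = 3.063/6.73 = 0.455.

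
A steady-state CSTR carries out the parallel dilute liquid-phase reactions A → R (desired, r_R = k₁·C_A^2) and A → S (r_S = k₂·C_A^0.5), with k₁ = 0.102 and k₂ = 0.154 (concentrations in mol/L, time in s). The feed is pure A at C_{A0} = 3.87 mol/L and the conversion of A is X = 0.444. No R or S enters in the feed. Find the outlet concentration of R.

1.16 mol/L

Exit C_A = C_{A0}(1−X) = 3.87×0.556 = 2.152 mol/L.
A CSTR operates uniformly at the exit composition, giving r_R = 0.4722 and r_S = 0.2259 (each k·C_A^n at C_A = 2.152).
Fraction of consumed A going to R: r_R/(r_R+r_S) = 0.6764.
C_R = 0.6764·C_{A0}·X = 0.6764×3.87×0.444 = 1.16 mol/L.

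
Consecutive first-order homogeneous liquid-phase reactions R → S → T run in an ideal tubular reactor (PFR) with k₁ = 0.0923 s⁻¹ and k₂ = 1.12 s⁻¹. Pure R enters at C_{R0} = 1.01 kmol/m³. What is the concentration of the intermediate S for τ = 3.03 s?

For first-order series with pure R initially, C_S(τ) = k₁C_{R0}/(k₂−k₁)·(e^(−k₁τ) − e^(−k₂τ)).
e^(−k₁τ) = e^(−0.0923×3.03) = e^(−0.2797) = 0.7560; e^(−k₂τ) = e^(−3.394) = 0.03359.
C_S = 0.0923×1.01/(1.12−0.0923) × (0.7560−0.03359) = 0.09071×0.7224 = 0.06553 kmol/m³.

0.0655 kmol/m³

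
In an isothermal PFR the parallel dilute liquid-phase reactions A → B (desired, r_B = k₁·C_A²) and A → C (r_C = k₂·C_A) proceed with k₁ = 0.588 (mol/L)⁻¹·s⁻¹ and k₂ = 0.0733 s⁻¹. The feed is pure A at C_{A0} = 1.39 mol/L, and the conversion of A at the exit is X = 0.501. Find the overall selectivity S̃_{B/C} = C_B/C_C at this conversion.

C_A = C_{A0}(1−X) = 0.6936 mol/L.
Along a PFR/batch, dC_C/dC_A = −r_C/(r_B+r_C) = −k₂/(k₂+k₁·C_A).
Integrating from C_{A0} to C_A: C_C = (0.0733/0.588)·ln[(0.0733+0.588·1.39)/(0.0733+0.588·0.694)] = 0.1247·ln(0.8906/0.4811) = 0.07676 mol/L.
Then C_B = (C_{A0}−C_A) − C_C = 0.6964 − 0.07676 = 0.6196 mol/L.
S̃_{B/C} = C_B/C_C = 0.6196/0.07676 = 8.07.

8.07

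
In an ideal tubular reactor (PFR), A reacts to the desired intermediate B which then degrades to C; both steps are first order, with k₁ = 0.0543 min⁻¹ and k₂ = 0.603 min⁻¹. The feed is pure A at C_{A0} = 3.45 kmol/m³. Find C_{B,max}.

0.245 kmol/m³

Evaluating C_B at τ_opt = ln(k₂/k₁)/(k₂−k₁) gives C_{B,max}/C_{A0} = (k₁/k₂)^[k₂/(k₂−k₁)].
= (0.0543/0.603)^(0.603/(0.603−0.0543)) = (0.09005)^(1.099) = 0.07096.
C_{B,max} = 0.07096×3.45 = 0.245 kmol/m³.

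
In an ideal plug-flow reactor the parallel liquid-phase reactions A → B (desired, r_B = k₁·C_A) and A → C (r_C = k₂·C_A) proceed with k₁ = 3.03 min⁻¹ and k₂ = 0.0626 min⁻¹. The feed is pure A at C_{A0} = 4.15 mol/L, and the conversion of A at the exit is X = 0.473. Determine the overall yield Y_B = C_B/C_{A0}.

0.463

C_A = C_{A0}(1−X) = 2.187 mol/L.
Both paths are first order in A, so the instantaneous fraction to B is constant: dC_B/d(−C_A) = k₁/(k₁+k₂) = 0.9798.
C_B = 0.9798·(C_{A0}−C_A) = 0.9798×1.963 = 1.92 mol/L.
Y_B = C_B/C_{A0} = 1.923/4.15 = 0.463.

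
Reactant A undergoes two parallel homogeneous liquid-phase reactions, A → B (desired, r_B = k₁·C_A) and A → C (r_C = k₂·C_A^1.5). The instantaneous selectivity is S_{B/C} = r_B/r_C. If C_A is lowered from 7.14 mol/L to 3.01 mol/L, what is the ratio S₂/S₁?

1.54

S_{B/C} = (k₁/k₂)·C_A^-0.5, so S₂/S₁ = (C_{A,2}/C_{A,1})^-0.5.
= (3.01/7.14)^(-0.5) = (0.4216)^(-0.5) = 1.54.
Selectivity toward B rises as C_A falls — low-concentration operation is favoured.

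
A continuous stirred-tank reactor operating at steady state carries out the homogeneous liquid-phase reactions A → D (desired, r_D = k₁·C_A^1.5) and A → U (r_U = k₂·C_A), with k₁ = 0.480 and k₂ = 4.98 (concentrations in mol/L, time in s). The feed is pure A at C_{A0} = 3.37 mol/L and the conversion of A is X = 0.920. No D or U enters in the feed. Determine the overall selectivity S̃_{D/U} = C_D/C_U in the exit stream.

0.0500

Exit C_A = C_{A0}(1−X) = 3.37×0.0800 = 0.2696 mol/L.
A CSTR operates uniformly at the exit composition, giving r_D = 0.06719 and r_U = 1.343 (each k·C_A^n at C_A = 0.2696).
Overall selectivity = C_D/C_U = r_Dτ/(r_Uτ) = r_D/r_U = 0.0500.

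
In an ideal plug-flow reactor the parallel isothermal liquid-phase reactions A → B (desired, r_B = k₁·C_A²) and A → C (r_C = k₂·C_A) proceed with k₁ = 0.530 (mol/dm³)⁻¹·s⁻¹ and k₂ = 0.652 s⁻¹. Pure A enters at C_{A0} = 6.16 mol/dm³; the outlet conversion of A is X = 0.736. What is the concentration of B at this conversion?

3.36 mol/dm³

C_A = C_{A0}(1−X) = 1.626 mol/dm³.
Along a PFR/batch, dC_C/dC_A = −r_C/(r_B+r_C) = −k₂/(k₂+k₁·C_A).
Integrating from C_{A0} to C_A: C_C = (0.652/0.530)·ln[(0.652+0.530·6.16)/(0.652+0.530·1.63)] = 1.230·ln(3.917/1.514) = 1.169 mol/dm³.
Then C_B = (C_{A0}−C_A) − C_C = 4.534 − 1.169 = 3.364 mol/dm³.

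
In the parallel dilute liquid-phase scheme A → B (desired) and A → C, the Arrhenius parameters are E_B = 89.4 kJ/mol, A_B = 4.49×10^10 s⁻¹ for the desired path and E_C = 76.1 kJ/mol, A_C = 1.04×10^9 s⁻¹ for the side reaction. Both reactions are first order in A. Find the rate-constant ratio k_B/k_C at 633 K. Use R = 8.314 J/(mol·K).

3.45

k_B/k_C = (A_B/A_C)·exp[−(E_B−E_C)/(RT)] = (A_B/A_C)·exp[(E_C−E_B)/(RT)].
(E_C−E_B)/(RT) = (76.1−89.4)×10³/(8.314×633) = -13300/5263 = -2.527.
k_B/k_C = (4.49×10^10/1.04×10^9)·exp(-2.527) = 43.17 × 0.07988 = 3.45.
Since E_B > E_C, raising the temperature improves selectivity toward B.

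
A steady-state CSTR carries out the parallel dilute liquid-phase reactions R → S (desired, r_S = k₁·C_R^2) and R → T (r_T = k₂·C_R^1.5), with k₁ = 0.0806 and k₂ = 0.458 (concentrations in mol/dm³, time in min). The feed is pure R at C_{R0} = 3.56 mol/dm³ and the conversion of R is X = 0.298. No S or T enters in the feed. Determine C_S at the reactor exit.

Exit C_R = C_{R0}(1−X) = 3.56×0.702 = 2.499 mol/dm³.
A CSTR operates uniformly at the exit composition, giving r_S = 0.5034 and r_T = 1.809 (each k·C_R^n at C_R = 2.499).
Fraction of consumed R going to S: r_S/(r_S+r_T) = 0.2177.
C_S = 0.2177·C_{R0}·X = 0.2177×3.56×0.298 = 0.231 mol/dm³.

0.231 mol/dm³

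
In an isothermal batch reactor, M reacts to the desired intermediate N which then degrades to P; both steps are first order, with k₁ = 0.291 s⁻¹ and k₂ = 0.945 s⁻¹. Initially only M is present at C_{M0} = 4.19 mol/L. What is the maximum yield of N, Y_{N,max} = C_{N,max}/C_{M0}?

0.182

For a first-order series the maximum intermediate yield is C_{N,max}/C_{M0} = (k₁/k₂)^[k₂/(k₂−k₁)].
= (0.291/0.945)^(0.945/(0.945−0.291)) = (0.3079)^(1.445) = 0.1823.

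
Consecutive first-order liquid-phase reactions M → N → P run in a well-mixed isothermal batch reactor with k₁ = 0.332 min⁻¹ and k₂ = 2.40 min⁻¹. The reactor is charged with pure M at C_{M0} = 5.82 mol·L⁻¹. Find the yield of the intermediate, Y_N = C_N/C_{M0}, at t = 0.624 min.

Solving the coupled first-order balances gives C_N(t) = [k₁/(k₂−k₁)]·C_{M0}·(e^(−k₁t) − e^(−k₂t)).
e^(−k₁t) = e^(−0.332×0.624) = e^(−0.2072) = 0.8129; e^(−k₂t) = e^(−1.498) = 0.2237.
C_N = 0.332×5.82/(2.40−0.332) × (0.8129−0.2237) = 0.9344×0.5892 = 0.5505 mol·L⁻¹.
Y_N = C_N/C_{M0} = 0.5505/5.82 = 0.0946.

0.0946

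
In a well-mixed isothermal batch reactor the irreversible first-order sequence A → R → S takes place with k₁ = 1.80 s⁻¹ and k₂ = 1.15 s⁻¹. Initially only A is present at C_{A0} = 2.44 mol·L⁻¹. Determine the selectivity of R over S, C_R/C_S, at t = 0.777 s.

The intermediate concentration in a first-order A→B→C sequence is C_R = k₁C_{A0}(e^(−k₁t) − e^(−k₂t))/(k₂−k₁).
e^(−k₁t) = e^(−1.80×0.777) = e^(−1.399) = 0.2469; e^(−k₂t) = e^(−0.8935) = 0.4092.
C_R = 1.80×2.44/(1.15−1.80) × (0.2469−0.4092) = (-6.757)×(-0.1623) = 1.096 mol·L⁻¹.
C_A = C_{A0}e^(−k₁t) = 0.6025 mol·L⁻¹, so C_S = C_{A0}−C_A−C_R = 0.7411 mol·L⁻¹; C_R/C_S = 1.48.

1.48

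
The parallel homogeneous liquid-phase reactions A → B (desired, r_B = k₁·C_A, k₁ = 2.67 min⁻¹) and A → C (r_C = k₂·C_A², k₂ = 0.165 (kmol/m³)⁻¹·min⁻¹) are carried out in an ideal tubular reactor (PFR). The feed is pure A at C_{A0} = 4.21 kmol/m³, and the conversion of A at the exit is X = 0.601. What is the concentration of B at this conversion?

2.14 kmol/m³

C_A = C_{A0}(1−X) = 1.680 kmol/m³.
Along a PFR/batch, dC_B/dC_A = −r_B/(r_B+r_C) = −k₁/(k₁+k₂·C_A).
Integrating from C_{A0} to C_A: C_B = (2.67/0.165)·ln[(2.67+0.165·4.21)/(2.67+0.165·1.68)] = 16.18·ln(3.365/2.947) = 2.144 kmol/m³.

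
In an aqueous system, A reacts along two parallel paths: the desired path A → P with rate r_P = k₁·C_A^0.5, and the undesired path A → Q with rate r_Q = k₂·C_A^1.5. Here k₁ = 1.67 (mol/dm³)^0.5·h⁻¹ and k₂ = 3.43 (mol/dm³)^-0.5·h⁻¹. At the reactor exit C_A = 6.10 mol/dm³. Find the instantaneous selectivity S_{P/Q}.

S_{P/Q} = r_P/r_Q = (k₁·C_A^0.5)/(k₂·C_A^1.5) = (k₁/k₂)·C_A⁻¹.
= (1.67×6.100^0.5) / (3.43×6.100^1.5) = 4.125/51.68 = 0.0798.

0.0798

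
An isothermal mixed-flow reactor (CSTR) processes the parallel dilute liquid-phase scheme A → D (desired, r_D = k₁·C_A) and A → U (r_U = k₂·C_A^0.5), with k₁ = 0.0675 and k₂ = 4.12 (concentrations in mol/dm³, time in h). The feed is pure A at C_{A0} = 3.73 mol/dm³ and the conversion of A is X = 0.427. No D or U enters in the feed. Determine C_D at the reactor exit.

Exit C_A = C_{A0}(1−X) = 3.73×0.573 = 2.137 mol/dm³.
A CSTR operates uniformly at the exit composition, giving r_D = 0.1443 and r_U = 6.023 (each k·C_A^n at C_A = 2.137).
Fraction of consumed A going to D: r_D/(r_D+r_U) = 0.02339.
C_D = 0.02339·C_{A0}·X = 0.02339×3.73×0.427 = 0.0373 mol/dm³.

0.0373 mol/dm³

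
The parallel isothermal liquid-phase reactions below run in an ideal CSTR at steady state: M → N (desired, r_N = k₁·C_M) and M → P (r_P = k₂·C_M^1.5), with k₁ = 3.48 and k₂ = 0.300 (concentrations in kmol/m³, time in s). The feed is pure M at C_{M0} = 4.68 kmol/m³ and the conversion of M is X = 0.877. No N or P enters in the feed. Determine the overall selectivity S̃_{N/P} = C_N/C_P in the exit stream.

15.3

Exit C_M = C_{M0}(1−X) = 4.68×0.123 = 0.5756 kmol/m³.
In a CSTR the entire volume is at exit conditions, so r_N = 3.48×0.5756 = 2.003 and r_P = 0.300×0.5756^1.5 = 0.1310.
Overall selectivity = C_N/C_P = r_Nτ/(r_Pτ) = r_N/r_P = 15.3.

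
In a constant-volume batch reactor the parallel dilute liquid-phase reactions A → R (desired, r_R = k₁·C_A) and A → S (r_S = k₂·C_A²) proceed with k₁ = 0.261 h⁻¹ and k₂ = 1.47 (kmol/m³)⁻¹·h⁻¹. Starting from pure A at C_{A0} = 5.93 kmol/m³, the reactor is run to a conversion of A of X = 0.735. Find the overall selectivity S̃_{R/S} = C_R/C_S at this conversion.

0.0537

C_A = C_{A0}(1−X) = 1.571 kmol/m³.
Along a PFR/batch, dC_R/dC_A = −r_R/(r_R+r_S) = −k₁/(k₁+k₂·C_A).
Integrating from C_{A0} to C_A: C_R = (0.261/1.47)·ln[(0.261+1.47·5.93)/(0.261+1.47·1.57)] = 0.1776·ln(8.978/2.571) = 0.2220 kmol/m³.
C_S = (C_{A0}−C_A)−C_R = 4.137 kmol/m³; S̃_{R/S} = 0.2220/4.137 = 0.0537.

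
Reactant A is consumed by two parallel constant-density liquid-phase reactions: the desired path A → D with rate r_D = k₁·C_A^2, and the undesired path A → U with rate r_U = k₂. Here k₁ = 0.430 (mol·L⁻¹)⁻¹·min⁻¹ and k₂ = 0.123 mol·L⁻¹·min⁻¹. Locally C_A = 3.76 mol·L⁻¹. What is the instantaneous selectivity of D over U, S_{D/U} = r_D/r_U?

49.4

S_{D/U} = r_D/r_U = (k₁·C_A^2)/(k₂) = (k₁/k₂)·C_A^2.
= (0.430×3.760^2) / (0.123) = 6.079/0.1230 = 49.4.
Since the desired path is higher order in A, keeping C_A high (PFR or concentrated feed) favours D.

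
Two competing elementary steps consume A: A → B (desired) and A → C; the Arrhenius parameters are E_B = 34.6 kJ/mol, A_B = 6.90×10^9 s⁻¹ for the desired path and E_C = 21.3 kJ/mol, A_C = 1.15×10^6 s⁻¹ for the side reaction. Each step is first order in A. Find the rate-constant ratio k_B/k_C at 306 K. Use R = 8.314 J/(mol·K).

Since both paths have the same order in A, the concentration cancels and S_{B/C} = k_B/k_C = (A_B/A_C)·exp[(E_C−E_B)/(RT)].
(E_C−E_B)/(RT) = (21.3−34.6)×10³/(8.314×306) = -13300/2544 = -5.228.
k_B/k_C = (6.90×10^9/1.15×10^6)·exp(-5.228) = 6000 × 0.005365 = 32.2.

32.2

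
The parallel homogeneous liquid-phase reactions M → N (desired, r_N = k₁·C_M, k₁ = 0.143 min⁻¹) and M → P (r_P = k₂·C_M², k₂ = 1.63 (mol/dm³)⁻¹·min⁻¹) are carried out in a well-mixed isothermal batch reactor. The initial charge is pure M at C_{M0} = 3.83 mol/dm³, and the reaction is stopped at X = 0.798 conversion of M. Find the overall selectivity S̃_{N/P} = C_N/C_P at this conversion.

0.0455

C_M = C_{M0}(1−X) = 0.7737 mol/dm³.
Along a PFR/batch, dC_N/dC_M = −r_N/(r_N+r_P) = −k₁/(k₁+k₂·C_M).
Integrating from C_{M0} to C_M: C_N = (0.143/1.63)·ln[(0.143+1.63·3.83)/(0.143+1.63·0.774)] = 0.08773·ln(6.386/1.404) = 0.1329 mol/dm³.
C_P = (C_{M0}−C_M)−C_N = 2.923 mol/dm³; S̃_{N/P} = 0.1329/2.923 = 0.0455.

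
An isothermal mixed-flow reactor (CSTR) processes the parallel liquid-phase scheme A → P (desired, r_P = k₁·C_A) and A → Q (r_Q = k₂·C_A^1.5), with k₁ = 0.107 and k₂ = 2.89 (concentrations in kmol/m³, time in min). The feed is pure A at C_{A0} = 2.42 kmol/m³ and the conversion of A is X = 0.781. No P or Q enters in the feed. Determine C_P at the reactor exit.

0.0915 kmol/m³

Exit C_A = C_{A0}(1−X) = 2.42×0.219 = 0.5300 kmol/m³.
Rates in a CSTR are evaluated at the outlet concentration: r_P = 0.107×0.5300 = 0.05671, r_Q = 2.89×0.5300^1.5 = 1.115.
Fraction of consumed A going to P: r_P/(r_P+r_Q) = 0.04840.
C_P = 0.04840·C_{A0}·X = 0.04840×2.42×0.781 = 0.0915 kmol/m³.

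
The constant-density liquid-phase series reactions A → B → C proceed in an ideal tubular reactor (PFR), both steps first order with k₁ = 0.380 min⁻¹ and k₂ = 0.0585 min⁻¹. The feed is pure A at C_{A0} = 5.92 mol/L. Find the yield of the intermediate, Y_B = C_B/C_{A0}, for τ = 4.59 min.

Solving the coupled first-order balances gives C_B(τ) = [k₁/(k₂−k₁)]·C_{A0}·(e^(−k₁τ) − e^(−k₂τ)).
e^(−k₁τ) = e^(−0.380×4.59) = e^(−1.744) = 0.1748; e^(−k₂τ) = e^(−0.2685) = 0.7645.
C_B = 0.380×5.92/(0.0585−0.380) × (0.1748−0.7645) = (-6.997)×(-0.5897) = 4.126 mol/L.
Y_B = C_B/C_{A0} = 4.126/5.92 = 0.697.

0.697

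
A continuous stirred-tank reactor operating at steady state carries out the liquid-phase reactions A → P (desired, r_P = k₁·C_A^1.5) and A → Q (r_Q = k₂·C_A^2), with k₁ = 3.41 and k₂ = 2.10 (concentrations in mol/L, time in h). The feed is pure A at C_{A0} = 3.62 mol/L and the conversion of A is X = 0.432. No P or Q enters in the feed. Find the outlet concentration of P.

0.830 mol/L

Exit C_A = C_{A0}(1−X) = 3.62×0.568 = 2.056 mol/L.
Rates in a CSTR are evaluated at the outlet concentration: r_P = 3.41×2.056^1.5 = 10.05, r_Q = 2.10×2.056^2 = 8.878.
Fraction of consumed A going to P: r_P/(r_P+r_Q) = 0.5310.
C_P = 0.5310·C_{A0}·X = 0.5310×3.62×0.432 = 0.830 mol/L.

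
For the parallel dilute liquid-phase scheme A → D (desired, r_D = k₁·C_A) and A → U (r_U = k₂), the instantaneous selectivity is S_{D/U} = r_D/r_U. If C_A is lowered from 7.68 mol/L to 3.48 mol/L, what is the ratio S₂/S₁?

0.453

S_{D/U} = (k₁/k₂)·C_A, so S₂/S₁ = (C_{A,2}/C_{A,1}).
= 3.48/7.68 = 0.453.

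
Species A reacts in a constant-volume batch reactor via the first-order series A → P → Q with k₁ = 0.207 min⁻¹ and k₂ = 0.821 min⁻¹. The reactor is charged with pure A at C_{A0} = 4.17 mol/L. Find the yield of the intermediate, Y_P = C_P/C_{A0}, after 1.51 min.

The intermediate concentration in a first-order A→B→C sequence is C_P = k₁C_{A0}(e^(−k₁t) − e^(−k₂t))/(k₂−k₁).
e^(−k₁t) = e^(−0.207×1.51) = e^(−0.3126) = 0.7316; e^(−k₂t) = e^(−1.240) = 0.2895.
C_P = 0.207×4.17/(0.821−0.207) × (0.7316−0.2895) = 1.406×0.4421 = 0.6215 mol/L.
Y_P = C_P/C_{A0} = 0.6215/4.17 = 0.149.

0.149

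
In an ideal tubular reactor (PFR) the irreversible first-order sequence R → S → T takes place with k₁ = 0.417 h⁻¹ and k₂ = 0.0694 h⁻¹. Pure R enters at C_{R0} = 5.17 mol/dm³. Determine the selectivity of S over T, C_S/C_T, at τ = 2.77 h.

For first-order series with pure R initially, C_S(τ) = k₁C_{R0}/(k₂−k₁)·(e^(−k₁τ) − e^(−k₂τ)).
e^(−k₁τ) = e^(−0.417×2.77) = e^(−1.155) = 0.3150; e^(−k₂τ) = e^(−0.1922) = 0.8251.
C_S = 0.417×5.17/(0.0694−0.417) × (0.3150−0.8251) = (-6.202)×(-0.5101) = 3.164 mol/dm³.
C_R = C_{R0}e^(−k₁τ) = 1.629 mol/dm³, so C_T = C_{R0}−C_R−C_S = 0.3777 mol/dm³; C_S/C_T = 8.38.

8.38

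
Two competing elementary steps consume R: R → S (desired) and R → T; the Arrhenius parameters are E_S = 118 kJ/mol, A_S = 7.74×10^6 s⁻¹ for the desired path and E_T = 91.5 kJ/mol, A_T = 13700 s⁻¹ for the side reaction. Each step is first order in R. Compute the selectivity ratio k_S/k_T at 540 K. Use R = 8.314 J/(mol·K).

1.54

Since both paths have the same order in R, the concentration cancels and S_{S/T} = k_S/k_T = (A_S/A_T)·exp[(E_T−E_S)/(RT)].
(E_T−E_S)/(RT) = (91.5−118)×10³/(8.314×540) = -26500/4490 = -5.903.
k_S/k_T = (7.74×10^6/13700)·exp(-5.903) = 565.0 × 0.002732 = 1.54.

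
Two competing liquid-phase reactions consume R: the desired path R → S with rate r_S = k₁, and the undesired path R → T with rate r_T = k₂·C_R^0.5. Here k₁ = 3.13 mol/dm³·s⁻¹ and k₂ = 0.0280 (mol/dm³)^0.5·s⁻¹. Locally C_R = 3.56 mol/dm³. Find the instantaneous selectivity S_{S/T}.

S_{S/T} = r_S/r_T = (k₁)/(k₂·C_R^0.5) = (k₁/k₂)·C_R^-0.5.
= (3.13) / (0.0280×3.560^0.5) = 3.130/0.05283 = 59.2.
The undesired path is higher order in R, so low C_R (CSTR or dilute feed) favours S.

59.2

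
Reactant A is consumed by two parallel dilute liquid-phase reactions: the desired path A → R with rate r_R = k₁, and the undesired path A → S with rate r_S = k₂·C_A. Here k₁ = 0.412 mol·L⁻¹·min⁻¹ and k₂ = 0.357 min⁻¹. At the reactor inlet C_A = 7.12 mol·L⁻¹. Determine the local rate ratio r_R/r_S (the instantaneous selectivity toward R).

S_{R/S} = r_R/r_S = (k₁)/(k₂·C_A) = (k₁/k₂)·C_A⁻¹.
= (0.412) / (0.357×7.120) = 0.4120/2.542 = 0.162.

0.162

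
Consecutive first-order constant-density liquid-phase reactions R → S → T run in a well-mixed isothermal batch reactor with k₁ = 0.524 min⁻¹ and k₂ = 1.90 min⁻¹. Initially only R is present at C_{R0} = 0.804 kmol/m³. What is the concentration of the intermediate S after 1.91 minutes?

0.104 kmol/m³

For first-order series with pure R initially, C_S(t) = k₁C_{R0}/(k₂−k₁)·(e^(−k₁t) − e^(−k₂t)).
e^(−k₁t) = e^(−0.524×1.91) = e^(−1.001) = 0.3676; e^(−k₂t) = e^(−3.629) = 0.02654.
C_S = 0.524×0.804/(1.90−0.524) × (0.3676−0.02654) = 0.3062×0.3410 = 0.1044 kmol/m³.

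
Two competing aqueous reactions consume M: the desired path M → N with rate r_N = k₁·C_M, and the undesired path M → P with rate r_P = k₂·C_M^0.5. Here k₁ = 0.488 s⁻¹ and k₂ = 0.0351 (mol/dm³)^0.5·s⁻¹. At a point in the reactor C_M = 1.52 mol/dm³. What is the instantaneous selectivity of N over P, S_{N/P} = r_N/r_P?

S_{N/P} = r_N/r_P = (k₁·C_M)/(k₂·C_M^0.5) = (k₁/k₂)·C_M^0.5.
= (0.488×1.520) / (0.0351×1.520^0.5) = 0.7418/0.04327 = 17.1.
Since the desired path is higher order in M, keeping C_M high (PFR or concentrated feed) favours N.

17.1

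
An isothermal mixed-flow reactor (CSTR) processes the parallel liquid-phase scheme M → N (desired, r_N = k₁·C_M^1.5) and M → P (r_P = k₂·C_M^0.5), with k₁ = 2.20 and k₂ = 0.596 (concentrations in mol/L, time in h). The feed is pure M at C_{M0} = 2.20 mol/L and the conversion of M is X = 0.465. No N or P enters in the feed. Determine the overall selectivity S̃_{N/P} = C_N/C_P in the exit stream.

Exit C_M = C_{M0}(1−X) = 2.20×0.535 = 1.177 mol/L.
A CSTR operates uniformly at the exit composition, giving r_N = 2.809 and r_P = 0.6466 (each k·C_M^n at C_M = 1.177).
Overall selectivity = C_N/C_P = r_Nτ/(r_Pτ) = r_N/r_P = 4.34.

4.34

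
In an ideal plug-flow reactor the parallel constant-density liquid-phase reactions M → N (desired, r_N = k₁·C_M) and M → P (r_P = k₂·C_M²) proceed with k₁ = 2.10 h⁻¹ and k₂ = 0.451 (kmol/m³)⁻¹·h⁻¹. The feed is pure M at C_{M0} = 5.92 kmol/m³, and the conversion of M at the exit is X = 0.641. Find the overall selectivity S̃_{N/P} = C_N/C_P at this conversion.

1.20

C_M = C_{M0}(1−X) = 2.125 kmol/m³.
Along a PFR/batch, dC_N/dC_M = −r_N/(r_N+r_P) = −k₁/(k₁+k₂·C_M).
Integrating from C_{M0} to C_M: C_N = (2.10/0.451)·ln[(2.10+0.451·5.92)/(2.10+0.451·2.13)] = 4.656·ln(4.770/3.059) = 2.069 kmol/m³.
C_P = (C_{M0}−C_M)−C_N = 1.725 kmol/m³; S̃_{N/P} = 2.069/1.725 = 1.20.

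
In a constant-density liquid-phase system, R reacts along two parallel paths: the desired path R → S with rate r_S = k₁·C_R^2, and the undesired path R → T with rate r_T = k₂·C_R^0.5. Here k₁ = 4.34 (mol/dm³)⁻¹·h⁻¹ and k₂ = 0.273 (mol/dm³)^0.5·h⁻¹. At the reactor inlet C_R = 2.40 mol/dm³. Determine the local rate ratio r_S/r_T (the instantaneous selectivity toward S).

S_{S/T} = r_S/r_T = (k₁·C_R^2)/(k₂·C_R^0.5) = (k₁/k₂)·C_R^1.5.
= (4.34×2.400^2) / (0.273×2.400^0.5) = 25.00/0.4229 = 59.1.
Since the desired path is higher order in R, keeping C_R high (PFR or concentrated feed) favours S.

59.1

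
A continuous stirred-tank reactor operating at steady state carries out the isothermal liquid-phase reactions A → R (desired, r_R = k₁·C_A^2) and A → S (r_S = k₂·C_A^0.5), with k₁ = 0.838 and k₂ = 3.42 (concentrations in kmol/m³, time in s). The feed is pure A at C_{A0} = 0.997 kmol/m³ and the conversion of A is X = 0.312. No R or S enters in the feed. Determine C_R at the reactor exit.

0.0380 kmol/m³

Exit C_A = C_{A0}(1−X) = 0.997×0.688 = 0.6859 kmol/m³.
A CSTR operates uniformly at the exit composition, giving r_R = 0.3943 and r_S = 2.832 (each k·C_A^n at C_A = 0.6859).
Fraction of consumed A going to R: r_R/(r_R+r_S) = 0.1222.
C_R = 0.1222·C_{A0}·X = 0.1222×0.997×0.312 = 0.0380 kmol/m³.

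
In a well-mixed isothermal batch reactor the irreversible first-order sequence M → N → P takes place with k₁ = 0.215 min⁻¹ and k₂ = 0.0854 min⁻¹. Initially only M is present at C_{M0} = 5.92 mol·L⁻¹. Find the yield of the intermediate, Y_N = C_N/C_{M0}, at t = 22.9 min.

The intermediate concentration in a first-order A→B→C sequence is C_N = k₁C_{M0}(e^(−k₁t) − e^(−k₂t))/(k₂−k₁).
e^(−k₁t) = e^(−0.215×22.9) = e^(−4.923) = 0.007274; e^(−k₂t) = e^(−1.956) = 0.1415.
C_N = 0.215×5.92/(0.0854−0.215) × (0.007274−0.1415) = (-9.821)×(-0.1342) = 1.318 mol·L⁻¹.
Y_N = C_N/C_{M0} = 1.318/5.92 = 0.223.

0.223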